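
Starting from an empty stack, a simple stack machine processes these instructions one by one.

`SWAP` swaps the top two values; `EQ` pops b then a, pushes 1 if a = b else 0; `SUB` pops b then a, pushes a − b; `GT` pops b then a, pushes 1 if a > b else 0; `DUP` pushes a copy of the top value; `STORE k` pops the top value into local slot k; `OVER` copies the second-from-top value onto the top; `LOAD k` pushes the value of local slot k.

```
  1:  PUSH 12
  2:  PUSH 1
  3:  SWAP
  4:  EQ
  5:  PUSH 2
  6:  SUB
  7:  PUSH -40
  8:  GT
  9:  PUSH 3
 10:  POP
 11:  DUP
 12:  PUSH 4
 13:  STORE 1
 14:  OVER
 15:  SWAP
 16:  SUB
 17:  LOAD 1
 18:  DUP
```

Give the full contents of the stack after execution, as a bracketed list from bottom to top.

[1, 0, 4, 4]

PUSH 12  → [12]
PUSH 1   → [12, 1]
SWAP     → [1, 12]
EQ       → [0]
PUSH 2   → [0, 2]
SUB      → [-2]
PUSH -40 → [-2, -40]
GT       → [1]
PUSH 3   → [1, 3]
POP      → [1]
DUP      → [1, 1]
PUSH 4   → [1, 1, 4]
STORE 1  → [1, 1]
OVER     → [1, 1, 1]
SWAP     → [1, 1, 1]
SUB      → [1, 0]
LOAD 1   → [1, 0, 4]
DUP      → [1, 0, 4, 4]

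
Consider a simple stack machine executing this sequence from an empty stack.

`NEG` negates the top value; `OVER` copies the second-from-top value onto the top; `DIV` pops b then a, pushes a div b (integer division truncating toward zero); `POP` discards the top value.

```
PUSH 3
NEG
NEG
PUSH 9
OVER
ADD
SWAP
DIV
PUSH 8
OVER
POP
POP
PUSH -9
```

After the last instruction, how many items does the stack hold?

PUSH 3  → 3
NEG     → -3
NEG     → 3
PUSH 9  → 3 9
OVER    → 3 9 3
ADD     → 3 12
SWAP    → 12 3
DIV     → 4
PUSH 8  → 4 8
OVER    → 4 8 4
POP     → 4 8
POP     → 4
PUSH -9 → 4 -9

2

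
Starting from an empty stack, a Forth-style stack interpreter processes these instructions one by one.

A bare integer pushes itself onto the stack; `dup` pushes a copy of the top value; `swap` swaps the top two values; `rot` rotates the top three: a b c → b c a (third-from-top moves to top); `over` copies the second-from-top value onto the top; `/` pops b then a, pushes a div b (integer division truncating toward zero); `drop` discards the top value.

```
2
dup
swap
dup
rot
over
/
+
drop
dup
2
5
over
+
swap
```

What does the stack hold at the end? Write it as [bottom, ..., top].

2    → 2
dup  → 2 2
swap → 2 2
dup  → 2 2 2
rot  → 2 2 2
over → 2 2 2 2
/    → 2 2 1
+    → 2 3
drop → 2
dup  → 2 2
2    → 2 2 2
5    → 2 2 2 5
over → 2 2 2 5 2
+    → 2 2 2 7
swap → 2 2 7 2

[2, 2, 7, 2]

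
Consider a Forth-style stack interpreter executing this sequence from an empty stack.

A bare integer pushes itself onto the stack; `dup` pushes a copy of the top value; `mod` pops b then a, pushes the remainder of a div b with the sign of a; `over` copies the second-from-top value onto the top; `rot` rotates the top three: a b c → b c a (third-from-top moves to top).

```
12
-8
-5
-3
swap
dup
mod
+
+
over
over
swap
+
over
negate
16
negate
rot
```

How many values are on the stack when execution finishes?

12     → [12]
-8     → [12, -8]
-5     → [12, -8, -5]
-3     → [12, -8, -5, -3]
swap   → [12, -8, -3, -5]
dup    → [12, -8, -3, -5, -5]
mod    → [12, -8, -3, 0]
+      → [12, -8, -3]
+      → [12, -11]
over   → [12, -11, 12]
over   → [12, -11, 12, -11]
swap   → [12, -11, -11, 12]
+      → [12, -11, 1]
over   → [12, -11, 1, -11]
negate → [12, -11, 1, 11]
16     → [12, -11, 1, 11, 16]
negate → [12, -11, 1, 11, -16]
rot    → [12, -11, 11, -16, 1]

5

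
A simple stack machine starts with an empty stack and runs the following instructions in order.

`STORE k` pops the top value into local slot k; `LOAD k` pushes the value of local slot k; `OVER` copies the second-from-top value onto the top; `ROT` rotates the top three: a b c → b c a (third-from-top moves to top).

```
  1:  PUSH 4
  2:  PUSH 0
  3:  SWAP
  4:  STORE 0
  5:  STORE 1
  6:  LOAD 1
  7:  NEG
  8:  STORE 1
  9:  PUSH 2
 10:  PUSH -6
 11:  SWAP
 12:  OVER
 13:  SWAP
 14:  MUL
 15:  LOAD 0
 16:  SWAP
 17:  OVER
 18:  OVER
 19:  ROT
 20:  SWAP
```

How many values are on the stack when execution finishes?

PUSH 4  -> 4
PUSH 0  -> 4 0
SWAP    -> 0 4
STORE 0 -> 0
STORE 1 -> (empty)
LOAD 1  -> 0
NEG     -> 0
STORE 1 -> (empty)
PUSH 2  -> 2
PUSH -6 -> 2 -6
SWAP    -> -6 2
OVER    -> -6 2 -6
SWAP    -> -6 -6 2
MUL     -> -6 -12
LOAD 0  -> -6 -12 4
SWAP    -> -6 4 -12
OVER    -> -6 4 -12 4
OVER    -> -6 4 -12 4 -12
ROT     -> -6 4 4 -12 -12
SWAP    -> -6 4 4 -12 -12

5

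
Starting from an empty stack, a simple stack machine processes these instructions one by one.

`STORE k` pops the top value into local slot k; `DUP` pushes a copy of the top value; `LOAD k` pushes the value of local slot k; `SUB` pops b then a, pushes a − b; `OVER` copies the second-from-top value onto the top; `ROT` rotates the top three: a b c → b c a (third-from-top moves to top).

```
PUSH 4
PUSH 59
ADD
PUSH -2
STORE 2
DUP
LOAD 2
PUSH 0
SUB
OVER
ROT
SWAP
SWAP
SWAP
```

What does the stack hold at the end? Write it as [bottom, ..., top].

[63, -2, 63, 63]

PUSH 4  : 4
PUSH 59 : 4 59
ADD     : 63
PUSH -2 : 63 -2
STORE 2 : 63
DUP     : 63 63
LOAD 2  : 63 63 -2
PUSH 0  : 63 63 -2 0
SUB     : 63 63 -2
OVER    : 63 63 -2 63
ROT     : 63 -2 63 63
SWAP    : 63 -2 63 63
SWAP    : 63 -2 63 63
SWAP    : 63 -2 63 63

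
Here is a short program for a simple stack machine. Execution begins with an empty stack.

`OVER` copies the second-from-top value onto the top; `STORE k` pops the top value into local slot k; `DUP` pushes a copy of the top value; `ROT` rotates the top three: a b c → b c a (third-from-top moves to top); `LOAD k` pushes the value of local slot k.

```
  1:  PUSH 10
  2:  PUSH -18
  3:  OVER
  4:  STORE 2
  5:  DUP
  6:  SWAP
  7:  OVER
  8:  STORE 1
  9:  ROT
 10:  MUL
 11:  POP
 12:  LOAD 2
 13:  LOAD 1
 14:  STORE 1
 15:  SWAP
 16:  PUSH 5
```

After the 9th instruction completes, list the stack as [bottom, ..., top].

PUSH 10  : [10]
PUSH -18 : [10, -18]
OVER     : [10, -18, 10]
STORE 2  : [10, -18]
DUP      : [10, -18, -18]
SWAP     : [10, -18, -18]
OVER     : [10, -18, -18, -18]
STORE 1  : [10, -18, -18]
ROT      : [-18, -18, 10]

[-18, -18, 10]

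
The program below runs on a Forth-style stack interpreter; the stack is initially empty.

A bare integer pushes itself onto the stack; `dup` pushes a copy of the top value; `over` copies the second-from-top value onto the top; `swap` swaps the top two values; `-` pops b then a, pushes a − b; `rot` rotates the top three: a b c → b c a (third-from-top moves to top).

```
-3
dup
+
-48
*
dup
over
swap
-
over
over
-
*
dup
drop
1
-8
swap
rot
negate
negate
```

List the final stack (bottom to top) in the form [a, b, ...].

[288, -8, 1, 0]

-3     : -3
dup    : -3 -3
+      : -6
-48    : -6 -48
*      : 288
dup    : 288 288
over   : 288 288 288
swap   : 288 288 288
-      : 288 0
over   : 288 0 288
over   : 288 0 288 0
-      : 288 0 288
*      : 288 0
dup    : 288 0 0
drop   : 288 0
1      : 288 0 1
-8     : 288 0 1 -8
swap   : 288 0 -8 1
rot    : 288 -8 1 0
negate : 288 -8 1 0
negate : 288 -8 1 0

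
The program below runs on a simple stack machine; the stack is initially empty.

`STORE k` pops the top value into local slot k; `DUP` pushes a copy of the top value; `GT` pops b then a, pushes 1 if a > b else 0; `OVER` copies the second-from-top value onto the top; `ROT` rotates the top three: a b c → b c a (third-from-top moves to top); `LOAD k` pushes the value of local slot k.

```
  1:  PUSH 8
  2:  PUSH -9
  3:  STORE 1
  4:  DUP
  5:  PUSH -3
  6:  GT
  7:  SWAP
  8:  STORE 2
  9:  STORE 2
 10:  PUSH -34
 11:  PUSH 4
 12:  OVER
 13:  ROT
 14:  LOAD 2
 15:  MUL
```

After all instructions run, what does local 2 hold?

1

PUSH 8   : 8
PUSH -9  : 8 -9
STORE 1  : 8
DUP      : 8 8
PUSH -3  : 8 8 -3
GT       : 8 1
SWAP     : 1 8
STORE 2  : 1
STORE 2  : (empty)
PUSH -34 : -34
PUSH 4   : -34 4
OVER     : -34 4 -34
ROT      : 4 -34 -34
LOAD 2   : 4 -34 -34 1
MUL      : 4 -34 -34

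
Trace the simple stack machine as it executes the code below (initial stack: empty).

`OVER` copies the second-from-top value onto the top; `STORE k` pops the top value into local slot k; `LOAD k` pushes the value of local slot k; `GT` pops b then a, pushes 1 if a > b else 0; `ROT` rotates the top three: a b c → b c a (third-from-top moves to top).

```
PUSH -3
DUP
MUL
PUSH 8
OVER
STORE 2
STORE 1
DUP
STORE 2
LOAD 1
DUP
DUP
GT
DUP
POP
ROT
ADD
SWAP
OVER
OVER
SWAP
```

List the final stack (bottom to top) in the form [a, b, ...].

PUSH -3 -> -3
DUP     -> -3 -3
MUL     -> 9
PUSH 8  -> 9 8
OVER    -> 9 8 9
STORE 2 -> 9 8
STORE 1 -> 9
DUP     -> 9 9
STORE 2 -> 9
LOAD 1  -> 9 8
DUP     -> 9 8 8
DUP     -> 9 8 8 8
GT      -> 9 8 0
DUP     -> 9 8 0 0
POP     -> 9 8 0
ROT     -> 8 0 9
ADD     -> 8 9
SWAP    -> 9 8
OVER    -> 9 8 9
OVER    -> 9 8 9 8
SWAP    -> 9 8 8 9

[9, 8, 8, 9]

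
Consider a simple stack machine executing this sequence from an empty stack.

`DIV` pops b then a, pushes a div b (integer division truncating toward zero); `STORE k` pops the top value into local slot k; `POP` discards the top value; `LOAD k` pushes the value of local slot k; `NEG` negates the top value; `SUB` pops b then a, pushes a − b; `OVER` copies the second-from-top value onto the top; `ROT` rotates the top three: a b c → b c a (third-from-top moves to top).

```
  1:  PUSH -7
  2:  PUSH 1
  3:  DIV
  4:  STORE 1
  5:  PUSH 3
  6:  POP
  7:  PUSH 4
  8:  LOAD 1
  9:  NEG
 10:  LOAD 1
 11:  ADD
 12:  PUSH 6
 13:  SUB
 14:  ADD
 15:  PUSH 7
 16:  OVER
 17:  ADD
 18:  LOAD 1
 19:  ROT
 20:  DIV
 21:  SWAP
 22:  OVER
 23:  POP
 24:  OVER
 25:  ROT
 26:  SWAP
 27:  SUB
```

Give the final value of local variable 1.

PUSH -7 → [-7]
PUSH 1  → [-7, 1]
DIV     → [-7]
STORE 1 → []
PUSH 3  → [3]
POP     → []
PUSH 4  → [4]
LOAD 1  → [4, -7]
NEG     → [4, 7]
LOAD 1  → [4, 7, -7]
ADD     → [4, 0]
PUSH 6  → [4, 0, 6]
SUB     → [4, -6]
ADD     → [-2]
PUSH 7  → [-2, 7]
OVER    → [-2, 7, -2]
ADD     → [-2, 5]
LOAD 1  → [-2, 5, -7]
ROT     → [5, -7, -2]
DIV     → [5, 3]
SWAP    → [3, 5]
OVER    → [3, 5, 3]
POP     → [3, 5]
OVER    → [3, 5, 3]
ROT     → [5, 3, 3]
SWAP    → [5, 3, 3]
SUB     → [5, 0]

-7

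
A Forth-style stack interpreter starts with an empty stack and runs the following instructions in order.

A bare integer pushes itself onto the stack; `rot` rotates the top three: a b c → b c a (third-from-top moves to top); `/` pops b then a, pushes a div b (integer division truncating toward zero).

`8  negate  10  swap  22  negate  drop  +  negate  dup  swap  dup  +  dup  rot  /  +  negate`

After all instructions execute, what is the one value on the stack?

8      -> [8]
negate -> [-8]
10     -> [-8, 10]
swap   -> [10, -8]
22     -> [10, -8, 22]
negate -> [10, -8, -22]
drop   -> [10, -8]
+      -> [2]
negate -> [-2]
dup    -> [-2, -2]
swap   -> [-2, -2]
dup    -> [-2, -2, -2]
+      -> [-2, -4]
dup    -> [-2, -4, -4]
rot    -> [-4, -4, -2]
/      -> [-4, 2]
+      -> [-2]
negate -> [2]

2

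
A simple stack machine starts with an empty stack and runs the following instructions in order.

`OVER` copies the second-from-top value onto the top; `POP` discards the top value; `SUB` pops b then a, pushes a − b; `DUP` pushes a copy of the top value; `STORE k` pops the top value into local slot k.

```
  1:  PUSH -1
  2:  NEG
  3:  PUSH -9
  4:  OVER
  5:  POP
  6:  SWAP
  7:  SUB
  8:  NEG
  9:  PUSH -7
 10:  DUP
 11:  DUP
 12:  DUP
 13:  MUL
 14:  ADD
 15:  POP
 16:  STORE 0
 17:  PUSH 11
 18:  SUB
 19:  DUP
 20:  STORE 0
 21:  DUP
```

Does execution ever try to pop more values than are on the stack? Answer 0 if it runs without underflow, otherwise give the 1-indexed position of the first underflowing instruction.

0

PUSH -1 → -1
NEG     → 1
PUSH -9 → 1 -9
OVER    → 1 -9 1
POP     → 1 -9
SWAP    → -9 1
SUB     → -10
NEG     → 10
PUSH -7 → 10 -7
DUP     → 10 -7 -7
DUP     → 10 -7 -7 -7
DUP     → 10 -7 -7 -7 -7
MUL     → 10 -7 -7 49
ADD     → 10 -7 42
POP     → 10 -7
STORE 0 → 10
PUSH 11 → 10 11
SUB     → -1
DUP     → -1 -1
STORE 0 → -1
DUP     → -1 -1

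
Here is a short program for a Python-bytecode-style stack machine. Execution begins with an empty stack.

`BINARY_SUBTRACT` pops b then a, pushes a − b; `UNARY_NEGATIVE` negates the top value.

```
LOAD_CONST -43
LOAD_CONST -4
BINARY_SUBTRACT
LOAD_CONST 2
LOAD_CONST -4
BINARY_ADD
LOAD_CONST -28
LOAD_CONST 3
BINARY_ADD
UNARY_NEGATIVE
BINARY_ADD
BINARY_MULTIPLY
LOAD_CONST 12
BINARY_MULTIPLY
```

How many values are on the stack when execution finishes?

LOAD_CONST -43   -43
LOAD_CONST -4    -43 -4
BINARY_SUBTRACT  -39
LOAD_CONST 2     -39 2
LOAD_CONST -4    -39 2 -4
BINARY_ADD       -39 -2
LOAD_CONST -28   -39 -2 -28
LOAD_CONST 3     -39 -2 -28 3
BINARY_ADD       -39 -2 -25
UNARY_NEGATIVE   -39 -2 25
BINARY_ADD       -39 23
BINARY_MULTIPLY  -897
LOAD_CONST 12    -897 12
BINARY_MULTIPLY  -10764

1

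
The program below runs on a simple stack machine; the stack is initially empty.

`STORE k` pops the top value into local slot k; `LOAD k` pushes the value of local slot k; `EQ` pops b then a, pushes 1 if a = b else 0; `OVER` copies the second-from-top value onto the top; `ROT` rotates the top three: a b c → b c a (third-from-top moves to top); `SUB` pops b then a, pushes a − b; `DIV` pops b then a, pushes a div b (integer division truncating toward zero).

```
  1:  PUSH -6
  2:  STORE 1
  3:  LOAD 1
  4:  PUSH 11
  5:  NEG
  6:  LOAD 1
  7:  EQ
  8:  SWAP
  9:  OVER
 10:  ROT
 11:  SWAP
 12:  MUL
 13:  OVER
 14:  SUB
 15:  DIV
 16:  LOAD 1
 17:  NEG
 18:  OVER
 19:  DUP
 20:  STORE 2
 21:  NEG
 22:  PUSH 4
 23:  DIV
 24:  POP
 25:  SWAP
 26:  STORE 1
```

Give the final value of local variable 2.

-1

PUSH -6  -6
STORE 1  (empty)
LOAD 1   -6
PUSH 11  -6 11
NEG      -6 -11
LOAD 1   -6 -11 -6
EQ       -6 0
SWAP     0 -6
OVER     0 -6 0
ROT      -6 0 0
SWAP     -6 0 0
MUL      -6 0
OVER     -6 0 -6
SUB      -6 6
DIV      -1
LOAD 1   -1 -6
NEG      -1 6
OVER     -1 6 -1
DUP      -1 6 -1 -1
STORE 2  -1 6 -1
NEG      -1 6 1
PUSH 4   -1 6 1 4
DIV      -1 6 0
POP      -1 6
SWAP     6 -1
STORE 1  6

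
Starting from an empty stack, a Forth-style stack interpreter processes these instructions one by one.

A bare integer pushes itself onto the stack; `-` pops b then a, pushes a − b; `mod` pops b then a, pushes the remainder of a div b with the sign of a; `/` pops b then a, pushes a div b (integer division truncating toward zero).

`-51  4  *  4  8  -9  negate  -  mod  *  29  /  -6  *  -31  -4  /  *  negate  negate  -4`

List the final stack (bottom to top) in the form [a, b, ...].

[0, -4]

-51    : -51
4      : -51 4
*      : -204
4      : -204 4
8      : -204 4 8
-9     : -204 4 8 -9
negate : -204 4 8 9
-      : -204 4 -1
mod    : -204 0
*      : 0
29     : 0 29
/      : 0
-6     : 0 -6
*      : 0
-31    : 0 -31
-4     : 0 -31 -4
/      : 0 7
*      : 0
negate : 0
negate : 0
-4     : 0 -4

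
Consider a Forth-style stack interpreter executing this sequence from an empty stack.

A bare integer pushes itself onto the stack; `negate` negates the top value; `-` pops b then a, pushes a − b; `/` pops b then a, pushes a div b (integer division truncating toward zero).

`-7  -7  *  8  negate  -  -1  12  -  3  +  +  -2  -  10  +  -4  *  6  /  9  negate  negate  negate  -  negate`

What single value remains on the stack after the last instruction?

-7      -7
-7      -7 -7
*       49
8       49 8
negate  49 -8
-       57
-1      57 -1
12      57 -1 12
-       57 -13
3       57 -13 3
+       57 -10
+       47
-2      47 -2
-       49
10      49 10
+       59
-4      59 -4
*       -236
6       -236 6
/       -39
9       -39 9
negate  -39 -9
negate  -39 9
negate  -39 -9
-       -30
negate  30

30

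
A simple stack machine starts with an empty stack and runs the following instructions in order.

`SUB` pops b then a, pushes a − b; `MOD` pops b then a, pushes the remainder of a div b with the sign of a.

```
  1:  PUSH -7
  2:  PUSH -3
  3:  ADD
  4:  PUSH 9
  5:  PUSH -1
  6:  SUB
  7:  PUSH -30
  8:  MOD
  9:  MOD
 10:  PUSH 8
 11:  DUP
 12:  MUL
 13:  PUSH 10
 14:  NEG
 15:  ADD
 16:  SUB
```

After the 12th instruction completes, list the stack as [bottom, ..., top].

[0, 64]

PUSH -7   -7
PUSH -3   -7 -3
ADD       -10
PUSH 9    -10 9
PUSH -1   -10 9 -1
SUB       -10 10
PUSH -30  -10 10 -30
MOD       -10 10
MOD       0
PUSH 8    0 8
DUP       0 8 8
MUL       0 64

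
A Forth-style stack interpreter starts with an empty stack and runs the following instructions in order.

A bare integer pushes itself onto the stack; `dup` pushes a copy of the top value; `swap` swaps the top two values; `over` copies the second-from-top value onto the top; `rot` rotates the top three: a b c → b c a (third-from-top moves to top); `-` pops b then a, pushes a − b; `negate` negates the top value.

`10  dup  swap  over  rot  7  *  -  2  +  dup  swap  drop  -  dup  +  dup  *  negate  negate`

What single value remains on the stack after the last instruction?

10      [10]
dup     [10, 10]
swap    [10, 10]
over    [10, 10, 10]
rot     [10, 10, 10]
7       [10, 10, 10, 7]
*       [10, 10, 70]
-       [10, -60]
2       [10, -60, 2]
+       [10, -58]
dup     [10, -58, -58]
swap    [10, -58, -58]
drop    [10, -58]
-       [68]
dup     [68, 68]
+       [136]
dup     [136, 136]
*       [18496]
negate  [-18496]
negate  [18496]

18496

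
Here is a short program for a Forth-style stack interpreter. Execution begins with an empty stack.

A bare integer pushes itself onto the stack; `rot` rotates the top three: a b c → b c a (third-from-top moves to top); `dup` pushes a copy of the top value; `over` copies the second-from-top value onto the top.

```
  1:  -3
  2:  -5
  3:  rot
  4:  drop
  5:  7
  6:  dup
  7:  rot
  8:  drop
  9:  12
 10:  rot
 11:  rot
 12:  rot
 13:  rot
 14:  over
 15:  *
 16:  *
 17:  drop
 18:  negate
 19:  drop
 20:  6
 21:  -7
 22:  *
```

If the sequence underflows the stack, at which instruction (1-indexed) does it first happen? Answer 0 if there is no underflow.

-3 → [-3]
-5 → [-3, -5]
rot  — needs 3 operands, stack has 2 → underflow

3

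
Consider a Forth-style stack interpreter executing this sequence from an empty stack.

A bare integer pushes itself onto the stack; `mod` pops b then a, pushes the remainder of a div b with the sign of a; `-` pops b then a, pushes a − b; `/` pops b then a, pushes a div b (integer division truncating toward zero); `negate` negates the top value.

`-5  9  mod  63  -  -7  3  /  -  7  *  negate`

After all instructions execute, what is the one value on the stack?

462

-5     → -5
9      → -5 9
mod    → -5
63     → -5 63
-      → -68
-7     → -68 -7
3      → -68 -7 3
/      → -68 -2
-      → -66
7      → -66 7
*      → -462
negate → 462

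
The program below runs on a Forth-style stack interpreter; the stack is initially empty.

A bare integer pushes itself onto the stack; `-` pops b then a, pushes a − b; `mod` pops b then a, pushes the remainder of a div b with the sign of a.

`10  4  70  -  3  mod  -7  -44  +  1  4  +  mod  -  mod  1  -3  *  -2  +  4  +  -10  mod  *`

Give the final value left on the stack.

10   10
4    10 4
70   10 4 70
-    10 -66
3    10 -66 3
mod  10 0
-7   10 0 -7
-44  10 0 -7 -44
+    10 0 -51
1    10 0 -51 1
4    10 0 -51 1 4
+    10 0 -51 5
mod  10 0 -1
-    10 1
mod  0
1    0 1
-3   0 1 -3
*    0 -3
-2   0 -3 -2
+    0 -5
4    0 -5 4
+    0 -1
-10  0 -1 -10
mod  0 -1
*    0

0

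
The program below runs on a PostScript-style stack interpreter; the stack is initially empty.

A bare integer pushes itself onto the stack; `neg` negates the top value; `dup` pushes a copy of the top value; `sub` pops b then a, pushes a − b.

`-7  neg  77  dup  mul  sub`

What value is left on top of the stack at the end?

-5922

-7  : -7
neg : 7
77  : 7 77
dup : 7 77 77
mul : 7 5929
sub : -5922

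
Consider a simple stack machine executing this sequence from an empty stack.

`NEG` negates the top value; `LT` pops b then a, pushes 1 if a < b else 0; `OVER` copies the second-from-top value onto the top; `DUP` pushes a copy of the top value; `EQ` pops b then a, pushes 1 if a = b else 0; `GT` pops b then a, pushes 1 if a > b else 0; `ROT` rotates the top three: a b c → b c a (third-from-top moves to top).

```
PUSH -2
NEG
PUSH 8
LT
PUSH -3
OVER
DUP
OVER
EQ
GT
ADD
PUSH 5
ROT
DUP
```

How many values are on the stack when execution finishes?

4

PUSH -2  [-2]
NEG      [2]
PUSH 8   [2, 8]
LT       [1]
PUSH -3  [1, -3]
OVER     [1, -3, 1]
DUP      [1, -3, 1, 1]
OVER     [1, -3, 1, 1, 1]
EQ       [1, -3, 1, 1]
GT       [1, -3, 0]
ADD      [1, -3]
PUSH 5   [1, -3, 5]
ROT      [-3, 5, 1]
DUP      [-3, 5, 1, 1]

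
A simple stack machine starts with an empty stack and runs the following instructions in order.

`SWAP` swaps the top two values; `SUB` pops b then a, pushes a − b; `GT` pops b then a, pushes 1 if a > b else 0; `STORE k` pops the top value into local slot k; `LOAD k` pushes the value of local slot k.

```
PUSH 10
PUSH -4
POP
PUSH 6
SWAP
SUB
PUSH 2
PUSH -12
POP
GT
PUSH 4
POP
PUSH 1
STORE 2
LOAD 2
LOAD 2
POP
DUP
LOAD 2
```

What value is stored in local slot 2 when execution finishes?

PUSH 10  : 10
PUSH -4  : 10 -4
POP      : 10
PUSH 6   : 10 6
SWAP     : 6 10
SUB      : -4
PUSH 2   : -4 2
PUSH -12 : -4 2 -12
POP      : -4 2
GT       : 0
PUSH 4   : 0 4
POP      : 0
PUSH 1   : 0 1
STORE 2  : 0
LOAD 2   : 0 1
LOAD 2   : 0 1 1
POP      : 0 1
DUP      : 0 1 1
LOAD 2   : 0 1 1 1

1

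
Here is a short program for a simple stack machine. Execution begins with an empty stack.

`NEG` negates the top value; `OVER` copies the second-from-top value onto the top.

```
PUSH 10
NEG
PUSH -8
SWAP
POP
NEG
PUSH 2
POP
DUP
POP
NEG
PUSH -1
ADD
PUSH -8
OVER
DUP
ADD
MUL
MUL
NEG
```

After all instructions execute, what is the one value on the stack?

PUSH 10 → 10
NEG     → -10
PUSH -8 → -10 -8
SWAP    → -8 -10
POP     → -8
NEG     → 8
PUSH 2  → 8 2
POP     → 8
DUP     → 8 8
POP     → 8
NEG     → -8
PUSH -1 → -8 -1
ADD     → -9
PUSH -8 → -9 -8
OVER    → -9 -8 -9
DUP     → -9 -8 -9 -9
ADD     → -9 -8 -18
MUL     → -9 144
MUL     → -1296
NEG     → 1296

1296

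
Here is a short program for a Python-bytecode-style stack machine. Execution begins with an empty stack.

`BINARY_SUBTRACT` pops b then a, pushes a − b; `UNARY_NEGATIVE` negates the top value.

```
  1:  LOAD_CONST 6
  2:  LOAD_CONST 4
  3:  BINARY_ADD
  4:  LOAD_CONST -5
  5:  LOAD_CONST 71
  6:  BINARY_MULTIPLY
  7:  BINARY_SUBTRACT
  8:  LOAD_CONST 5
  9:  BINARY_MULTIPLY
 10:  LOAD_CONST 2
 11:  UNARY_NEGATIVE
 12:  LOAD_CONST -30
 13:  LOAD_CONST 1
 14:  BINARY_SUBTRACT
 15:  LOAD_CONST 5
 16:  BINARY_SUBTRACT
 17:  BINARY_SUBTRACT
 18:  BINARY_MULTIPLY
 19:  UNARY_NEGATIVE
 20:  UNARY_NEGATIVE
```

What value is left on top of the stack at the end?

LOAD_CONST 6     [6]
LOAD_CONST 4     [6, 4]
BINARY_ADD       [10]
LOAD_CONST -5    [10, -5]
LOAD_CONST 71    [10, -5, 71]
BINARY_MULTIPLY  [10, -355]
BINARY_SUBTRACT  [365]
LOAD_CONST 5     [365, 5]
BINARY_MULTIPLY  [1825]
LOAD_CONST 2     [1825, 2]
UNARY_NEGATIVE   [1825, -2]
LOAD_CONST -30   [1825, -2, -30]
LOAD_CONST 1     [1825, -2, -30, 1]
BINARY_SUBTRACT  [1825, -2, -31]
LOAD_CONST 5     [1825, -2, -31, 5]
BINARY_SUBTRACT  [1825, -2, -36]
BINARY_SUBTRACT  [1825, 34]
BINARY_MULTIPLY  [62050]
UNARY_NEGATIVE   [-62050]
UNARY_NEGATIVE   [62050]

62050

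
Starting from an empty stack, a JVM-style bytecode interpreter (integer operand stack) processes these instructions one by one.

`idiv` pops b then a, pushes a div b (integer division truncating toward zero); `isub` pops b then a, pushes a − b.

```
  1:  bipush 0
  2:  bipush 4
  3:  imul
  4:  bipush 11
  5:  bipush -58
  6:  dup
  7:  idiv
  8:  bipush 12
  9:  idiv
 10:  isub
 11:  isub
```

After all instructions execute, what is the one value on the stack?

-11

bipush 0   → [0]
bipush 4   → [0, 4]
imul       → [0]
bipush 11  → [0, 11]
bipush -58 → [0, 11, -58]
dup        → [0, 11, -58, -58]
idiv       → [0, 11, 1]
bipush 12  → [0, 11, 1, 12]
idiv       → [0, 11, 0]
isub       → [0, 11]
isub       → [-11]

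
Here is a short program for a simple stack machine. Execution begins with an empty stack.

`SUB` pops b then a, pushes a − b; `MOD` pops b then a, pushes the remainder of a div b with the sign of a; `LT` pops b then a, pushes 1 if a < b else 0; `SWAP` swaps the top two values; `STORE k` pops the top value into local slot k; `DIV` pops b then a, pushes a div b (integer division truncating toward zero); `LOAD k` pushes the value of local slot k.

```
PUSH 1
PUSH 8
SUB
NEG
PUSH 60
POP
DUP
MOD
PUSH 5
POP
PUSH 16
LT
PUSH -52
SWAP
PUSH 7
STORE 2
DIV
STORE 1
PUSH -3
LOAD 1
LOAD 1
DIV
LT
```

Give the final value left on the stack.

1

PUSH 1   : 1
PUSH 8   : 1 8
SUB      : -7
NEG      : 7
PUSH 60  : 7 60
POP      : 7
DUP      : 7 7
MOD      : 0
PUSH 5   : 0 5
POP      : 0
PUSH 16  : 0 16
LT       : 1
PUSH -52 : 1 -52
SWAP     : -52 1
PUSH 7   : -52 1 7
STORE 2  : -52 1
DIV      : -52
STORE 1  : (empty)
PUSH -3  : -3
LOAD 1   : -3 -52
LOAD 1   : -3 -52 -52
DIV      : -3 1
LT       : 1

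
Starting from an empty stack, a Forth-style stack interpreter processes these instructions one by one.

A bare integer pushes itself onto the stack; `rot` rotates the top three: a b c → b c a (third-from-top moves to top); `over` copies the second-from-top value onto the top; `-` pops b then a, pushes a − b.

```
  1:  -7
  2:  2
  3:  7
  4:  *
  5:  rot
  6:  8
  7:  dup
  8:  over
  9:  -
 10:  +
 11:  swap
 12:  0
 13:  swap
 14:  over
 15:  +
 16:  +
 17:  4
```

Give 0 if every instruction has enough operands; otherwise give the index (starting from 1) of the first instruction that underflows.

5

-7  [-7]
2   [-7, 2]
7   [-7, 2, 7]
*   [-7, 14]
rot  — needs 3 operands, stack has 2 → underflow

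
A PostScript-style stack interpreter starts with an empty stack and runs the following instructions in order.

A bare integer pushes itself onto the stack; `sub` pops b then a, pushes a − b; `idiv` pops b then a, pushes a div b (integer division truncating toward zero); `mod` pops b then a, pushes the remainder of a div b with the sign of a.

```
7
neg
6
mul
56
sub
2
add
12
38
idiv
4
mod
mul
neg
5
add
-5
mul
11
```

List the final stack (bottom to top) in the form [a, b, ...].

7    → [7]
neg  → [-7]
6    → [-7, 6]
mul  → [-42]
56   → [-42, 56]
sub  → [-98]
2    → [-98, 2]
add  → [-96]
12   → [-96, 12]
38   → [-96, 12, 38]
idiv → [-96, 0]
4    → [-96, 0, 4]
mod  → [-96, 0]
mul  → [0]
neg  → [0]
5    → [0, 5]
add  → [5]
-5   → [5, -5]
mul  → [-25]
11   → [-25, 11]

[-25, 11]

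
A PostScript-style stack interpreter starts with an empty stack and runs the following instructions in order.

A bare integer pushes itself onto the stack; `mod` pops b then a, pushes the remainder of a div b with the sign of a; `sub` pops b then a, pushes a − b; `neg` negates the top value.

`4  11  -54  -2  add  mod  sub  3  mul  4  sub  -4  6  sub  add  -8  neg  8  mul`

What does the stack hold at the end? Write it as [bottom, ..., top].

4   : 4
11  : 4 11
-54 : 4 11 -54
-2  : 4 11 -54 -2
add : 4 11 -56
mod : 4 11
sub : -7
3   : -7 3
mul : -21
4   : -21 4
sub : -25
-4  : -25 -4
6   : -25 -4 6
sub : -25 -10
add : -35
-8  : -35 -8
neg : -35 8
8   : -35 8 8
mul : -35 64

[-35, 64]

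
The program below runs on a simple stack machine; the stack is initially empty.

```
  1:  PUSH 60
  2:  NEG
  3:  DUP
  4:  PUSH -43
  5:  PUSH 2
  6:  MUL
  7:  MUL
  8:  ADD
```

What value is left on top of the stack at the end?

PUSH 60  -> [60]
NEG      -> [-60]
DUP      -> [-60, -60]
PUSH -43 -> [-60, -60, -43]
PUSH 2   -> [-60, -60, -43, 2]
MUL      -> [-60, -60, -86]
MUL      -> [-60, 5160]
ADD      -> [5100]

5100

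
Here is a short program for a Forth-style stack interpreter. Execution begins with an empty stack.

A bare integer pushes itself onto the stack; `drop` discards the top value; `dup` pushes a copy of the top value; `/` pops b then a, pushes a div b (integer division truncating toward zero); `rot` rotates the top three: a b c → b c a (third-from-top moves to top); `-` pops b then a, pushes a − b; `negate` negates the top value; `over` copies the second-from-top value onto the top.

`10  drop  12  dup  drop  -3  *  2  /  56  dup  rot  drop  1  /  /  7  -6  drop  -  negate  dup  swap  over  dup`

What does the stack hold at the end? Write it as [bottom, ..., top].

10     : [10]
drop   : []
12     : [12]
dup    : [12, 12]
drop   : [12]
-3     : [12, -3]
*      : [-36]
2      : [-36, 2]
/      : [-18]
56     : [-18, 56]
dup    : [-18, 56, 56]
rot    : [56, 56, -18]
drop   : [56, 56]
1      : [56, 56, 1]
/      : [56, 56]
/      : [1]
7      : [1, 7]
-6     : [1, 7, -6]
drop   : [1, 7]
-      : [-6]
negate : [6]
dup    : [6, 6]
swap   : [6, 6]
over   : [6, 6, 6]
dup    : [6, 6, 6, 6]

[6, 6, 6, 6]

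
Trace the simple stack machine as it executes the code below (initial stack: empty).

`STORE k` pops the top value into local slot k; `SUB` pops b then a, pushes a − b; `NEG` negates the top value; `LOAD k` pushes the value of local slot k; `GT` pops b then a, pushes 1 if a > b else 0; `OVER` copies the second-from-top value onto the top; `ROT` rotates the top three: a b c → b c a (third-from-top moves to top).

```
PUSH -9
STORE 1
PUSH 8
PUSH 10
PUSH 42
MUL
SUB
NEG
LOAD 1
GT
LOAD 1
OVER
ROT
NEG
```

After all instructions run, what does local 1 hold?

PUSH -9  [-9]
STORE 1  []
PUSH 8   [8]
PUSH 10  [8, 10]
PUSH 42  [8, 10, 42]
MUL      [8, 420]
SUB      [-412]
NEG      [412]
LOAD 1   [412, -9]
GT       [1]
LOAD 1   [1, -9]
OVER     [1, -9, 1]
ROT      [-9, 1, 1]
NEG      [-9, 1, -1]

-9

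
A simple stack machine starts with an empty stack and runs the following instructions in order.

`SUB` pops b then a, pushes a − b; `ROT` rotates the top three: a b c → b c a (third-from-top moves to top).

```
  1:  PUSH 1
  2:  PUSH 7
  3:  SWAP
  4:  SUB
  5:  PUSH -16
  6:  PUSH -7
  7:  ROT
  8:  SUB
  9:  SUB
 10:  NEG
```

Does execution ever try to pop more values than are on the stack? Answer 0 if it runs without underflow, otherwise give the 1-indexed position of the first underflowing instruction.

PUSH 1    1
PUSH 7    1 7
SWAP      7 1
SUB       6
PUSH -16  6 -16
PUSH -7   6 -16 -7
ROT       -16 -7 6
SUB       -16 -13
SUB       -3
NEG       3

0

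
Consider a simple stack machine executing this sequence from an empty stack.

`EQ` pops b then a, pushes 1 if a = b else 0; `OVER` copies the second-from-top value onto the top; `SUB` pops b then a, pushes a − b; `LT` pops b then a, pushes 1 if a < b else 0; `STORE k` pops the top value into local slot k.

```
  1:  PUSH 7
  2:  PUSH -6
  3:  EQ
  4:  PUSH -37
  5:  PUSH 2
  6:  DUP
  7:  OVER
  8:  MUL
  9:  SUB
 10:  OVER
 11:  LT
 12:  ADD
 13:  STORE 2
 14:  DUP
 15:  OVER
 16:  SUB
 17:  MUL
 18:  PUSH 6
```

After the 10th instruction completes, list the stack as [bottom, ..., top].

PUSH 7   -> [7]
PUSH -6  -> [7, -6]
EQ       -> [0]
PUSH -37 -> [0, -37]
PUSH 2   -> [0, -37, 2]
DUP      -> [0, -37, 2, 2]
OVER     -> [0, -37, 2, 2, 2]
MUL      -> [0, -37, 2, 4]
SUB      -> [0, -37, -2]
OVER     -> [0, -37, -2, -37]

[0, -37, -2, -37]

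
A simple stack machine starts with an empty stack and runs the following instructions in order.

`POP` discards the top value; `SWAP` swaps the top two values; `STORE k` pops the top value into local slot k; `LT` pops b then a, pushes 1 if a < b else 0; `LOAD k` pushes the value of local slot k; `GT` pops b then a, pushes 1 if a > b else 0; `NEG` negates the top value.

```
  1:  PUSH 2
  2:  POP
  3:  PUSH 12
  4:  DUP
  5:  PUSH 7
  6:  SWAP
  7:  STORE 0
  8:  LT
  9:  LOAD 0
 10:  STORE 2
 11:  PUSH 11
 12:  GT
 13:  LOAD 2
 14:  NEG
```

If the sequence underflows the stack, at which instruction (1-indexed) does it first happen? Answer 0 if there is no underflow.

PUSH 2   [2]
POP      []
PUSH 12  [12]
DUP      [12, 12]
PUSH 7   [12, 12, 7]
SWAP     [12, 7, 12]
STORE 0  [12, 7]
LT       [0]
LOAD 0   [0, 12]
STORE 2  [0]
PUSH 11  [0, 11]
GT       [0]
LOAD 2   [0, 12]
NEG      [0, -12]

0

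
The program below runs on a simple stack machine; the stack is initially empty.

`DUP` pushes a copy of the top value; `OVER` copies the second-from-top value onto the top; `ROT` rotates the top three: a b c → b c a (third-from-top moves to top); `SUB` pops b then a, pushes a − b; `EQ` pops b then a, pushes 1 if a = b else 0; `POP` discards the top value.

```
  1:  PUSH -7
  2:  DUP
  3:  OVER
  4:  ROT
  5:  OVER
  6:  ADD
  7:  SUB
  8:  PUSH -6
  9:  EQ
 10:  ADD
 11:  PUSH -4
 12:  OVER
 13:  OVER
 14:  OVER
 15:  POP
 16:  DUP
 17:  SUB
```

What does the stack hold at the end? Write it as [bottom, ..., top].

[-7, -4, -7, 0]

PUSH -7 : -7
DUP     : -7 -7
OVER    : -7 -7 -7
ROT     : -7 -7 -7
OVER    : -7 -7 -7 -7
ADD     : -7 -7 -14
SUB     : -7 7
PUSH -6 : -7 7 -6
EQ      : -7 0
ADD     : -7
PUSH -4 : -7 -4
OVER    : -7 -4 -7
OVER    : -7 -4 -7 -4
OVER    : -7 -4 -7 -4 -7
POP     : -7 -4 -7 -4
DUP     : -7 -4 -7 -4 -4
SUB     : -7 -4 -7 0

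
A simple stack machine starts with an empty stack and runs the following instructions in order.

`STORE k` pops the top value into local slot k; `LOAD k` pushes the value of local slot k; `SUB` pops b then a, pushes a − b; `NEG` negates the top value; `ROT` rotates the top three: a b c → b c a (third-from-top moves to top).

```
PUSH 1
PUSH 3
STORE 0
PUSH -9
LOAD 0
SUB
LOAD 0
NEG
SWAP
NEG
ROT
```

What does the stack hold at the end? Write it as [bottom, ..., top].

[-3, 12, 1]

PUSH 1  → 1
PUSH 3  → 1 3
STORE 0 → 1
PUSH -9 → 1 -9
LOAD 0  → 1 -9 3
SUB     → 1 -12
LOAD 0  → 1 -12 3
NEG     → 1 -12 -3
SWAP    → 1 -3 -12
NEG     → 1 -3 12
ROT     → -3 12 1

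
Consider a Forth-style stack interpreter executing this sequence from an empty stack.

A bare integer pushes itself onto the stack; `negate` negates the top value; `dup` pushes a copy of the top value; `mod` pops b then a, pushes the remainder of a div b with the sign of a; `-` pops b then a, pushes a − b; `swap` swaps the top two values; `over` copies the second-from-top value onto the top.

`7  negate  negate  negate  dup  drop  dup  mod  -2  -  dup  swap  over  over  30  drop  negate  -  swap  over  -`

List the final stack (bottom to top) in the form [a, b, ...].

7      → [7]
negate → [-7]
negate → [7]
negate → [-7]
dup    → [-7, -7]
drop   → [-7]
dup    → [-7, -7]
mod    → [0]
-2     → [0, -2]
-      → [2]
dup    → [2, 2]
swap   → [2, 2]
over   → [2, 2, 2]
over   → [2, 2, 2, 2]
30     → [2, 2, 2, 2, 30]
drop   → [2, 2, 2, 2]
negate → [2, 2, 2, -2]
-      → [2, 2, 4]
swap   → [2, 4, 2]
over   → [2, 4, 2, 4]
-      → [2, 4, -2]

[2, 4, -2]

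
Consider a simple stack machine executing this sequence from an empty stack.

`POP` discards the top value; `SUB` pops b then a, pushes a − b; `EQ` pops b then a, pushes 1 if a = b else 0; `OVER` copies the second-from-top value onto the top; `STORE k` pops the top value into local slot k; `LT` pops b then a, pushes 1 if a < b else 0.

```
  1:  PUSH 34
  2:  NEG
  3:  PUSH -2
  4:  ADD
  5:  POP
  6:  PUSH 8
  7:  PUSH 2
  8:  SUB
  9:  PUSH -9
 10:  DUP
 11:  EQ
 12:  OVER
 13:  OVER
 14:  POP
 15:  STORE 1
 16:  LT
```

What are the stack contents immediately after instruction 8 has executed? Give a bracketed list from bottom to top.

PUSH 34 -> [34]
NEG     -> [-34]
PUSH -2 -> [-34, -2]
ADD     -> [-36]
POP     -> []
PUSH 8  -> [8]
PUSH 2  -> [8, 2]
SUB     -> [6]

[6]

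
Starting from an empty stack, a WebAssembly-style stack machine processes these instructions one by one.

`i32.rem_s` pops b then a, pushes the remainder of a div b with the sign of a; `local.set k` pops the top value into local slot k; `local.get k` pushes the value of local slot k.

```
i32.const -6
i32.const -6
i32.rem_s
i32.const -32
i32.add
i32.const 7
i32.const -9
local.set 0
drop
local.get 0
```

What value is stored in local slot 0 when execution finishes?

i32.const -6   -6
i32.const -6   -6 -6
i32.rem_s      0
i32.const -32  0 -32
i32.add        -32
i32.const 7    -32 7
i32.const -9   -32 7 -9
local.set 0    -32 7
drop           -32
local.get 0    -32 -9

-9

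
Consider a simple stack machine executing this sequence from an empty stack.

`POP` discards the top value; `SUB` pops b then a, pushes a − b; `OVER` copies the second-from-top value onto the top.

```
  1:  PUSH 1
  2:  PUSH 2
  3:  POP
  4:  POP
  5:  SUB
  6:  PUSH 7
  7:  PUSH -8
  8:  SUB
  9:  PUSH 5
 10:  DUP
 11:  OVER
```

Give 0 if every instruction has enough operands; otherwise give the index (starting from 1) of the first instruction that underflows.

5

PUSH 1 -> 1
PUSH 2 -> 1 2
POP    -> 1
POP    -> (empty)
SUB  — needs 2 operands, stack has 0 → underflow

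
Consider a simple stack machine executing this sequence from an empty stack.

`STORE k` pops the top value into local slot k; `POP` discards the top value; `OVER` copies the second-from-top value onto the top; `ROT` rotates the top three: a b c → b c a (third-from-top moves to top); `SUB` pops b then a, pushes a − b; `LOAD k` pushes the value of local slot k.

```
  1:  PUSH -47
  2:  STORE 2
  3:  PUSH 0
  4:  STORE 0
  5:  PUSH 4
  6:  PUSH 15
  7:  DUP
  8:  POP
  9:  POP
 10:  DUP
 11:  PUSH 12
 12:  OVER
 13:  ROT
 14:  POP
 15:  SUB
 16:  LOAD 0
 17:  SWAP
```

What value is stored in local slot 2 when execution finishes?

-47

PUSH -47 : -47
STORE 2  : (empty)
PUSH 0   : 0
STORE 0  : (empty)
PUSH 4   : 4
PUSH 15  : 4 15
DUP      : 4 15 15
POP      : 4 15
POP      : 4
DUP      : 4 4
PUSH 12  : 4 4 12
OVER     : 4 4 12 4
ROT      : 4 12 4 4
POP      : 4 12 4
SUB      : 4 8
LOAD 0   : 4 8 0
SWAP     : 4 0 8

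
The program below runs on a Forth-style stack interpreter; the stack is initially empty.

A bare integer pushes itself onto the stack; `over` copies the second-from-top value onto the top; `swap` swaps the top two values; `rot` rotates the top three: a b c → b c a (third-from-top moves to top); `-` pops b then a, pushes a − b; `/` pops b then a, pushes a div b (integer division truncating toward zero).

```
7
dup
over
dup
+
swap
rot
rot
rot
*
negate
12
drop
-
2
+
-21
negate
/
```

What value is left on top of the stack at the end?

5

7      -> [7]
dup    -> [7, 7]
over   -> [7, 7, 7]
dup    -> [7, 7, 7, 7]
+      -> [7, 7, 14]
swap   -> [7, 14, 7]
rot    -> [14, 7, 7]
rot    -> [7, 7, 14]
rot    -> [7, 14, 7]
*      -> [7, 98]
negate -> [7, -98]
12     -> [7, -98, 12]
drop   -> [7, -98]
-      -> [105]
2      -> [105, 2]
+      -> [107]
-21    -> [107, -21]
negate -> [107, 21]
/      -> [5]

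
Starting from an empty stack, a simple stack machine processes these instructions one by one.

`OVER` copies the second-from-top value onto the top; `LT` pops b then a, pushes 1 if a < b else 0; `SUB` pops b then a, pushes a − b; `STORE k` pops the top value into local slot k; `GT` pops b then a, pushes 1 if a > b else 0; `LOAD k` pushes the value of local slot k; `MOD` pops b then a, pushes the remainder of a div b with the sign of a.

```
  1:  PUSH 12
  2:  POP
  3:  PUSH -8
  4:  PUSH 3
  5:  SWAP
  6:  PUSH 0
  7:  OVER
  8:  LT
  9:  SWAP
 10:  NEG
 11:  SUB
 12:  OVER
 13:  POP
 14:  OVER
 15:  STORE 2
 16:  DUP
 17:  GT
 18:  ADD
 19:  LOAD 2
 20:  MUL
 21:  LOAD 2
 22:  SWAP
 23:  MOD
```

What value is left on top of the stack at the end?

PUSH 12 : [12]
POP     : []
PUSH -8 : [-8]
PUSH 3  : [-8, 3]
SWAP    : [3, -8]
PUSH 0  : [3, -8, 0]
OVER    : [3, -8, 0, -8]
LT      : [3, -8, 0]
SWAP    : [3, 0, -8]
NEG     : [3, 0, 8]
SUB     : [3, -8]
OVER    : [3, -8, 3]
POP     : [3, -8]
OVER    : [3, -8, 3]
STORE 2 : [3, -8]
DUP     : [3, -8, -8]
GT      : [3, 0]
ADD     : [3]
LOAD 2  : [3, 3]
MUL     : [9]
LOAD 2  : [9, 3]
SWAP    : [3, 9]
MOD     : [3]

3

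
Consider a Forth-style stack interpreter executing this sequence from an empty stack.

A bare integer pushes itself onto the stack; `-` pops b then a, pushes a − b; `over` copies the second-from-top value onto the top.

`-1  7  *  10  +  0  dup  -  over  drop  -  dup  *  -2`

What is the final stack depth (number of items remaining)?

2

-1   → [-1]
7    → [-1, 7]
*    → [-7]
10   → [-7, 10]
+    → [3]
0    → [3, 0]
dup  → [3, 0, 0]
-    → [3, 0]
over → [3, 0, 3]
drop → [3, 0]
-    → [3]
dup  → [3, 3]
*    → [9]
-2   → [9, -2]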